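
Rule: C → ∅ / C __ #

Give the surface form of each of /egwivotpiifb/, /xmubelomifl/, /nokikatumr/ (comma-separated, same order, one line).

/egwivotpiifb/: /b/ is the second consonant of a word-final cluster /fb/, so it deletes. → [egwivotpiif].
/xmubelomifl/: /l/ is the second consonant of a word-final cluster /fl/, so it deletes. → [xmubelomif].
/nokikatumr/: /r/ is the second consonant of a word-final cluster /mr/, so it deletes. → [nokikatum].

egwivotpiif, xmubelomif, nokikatum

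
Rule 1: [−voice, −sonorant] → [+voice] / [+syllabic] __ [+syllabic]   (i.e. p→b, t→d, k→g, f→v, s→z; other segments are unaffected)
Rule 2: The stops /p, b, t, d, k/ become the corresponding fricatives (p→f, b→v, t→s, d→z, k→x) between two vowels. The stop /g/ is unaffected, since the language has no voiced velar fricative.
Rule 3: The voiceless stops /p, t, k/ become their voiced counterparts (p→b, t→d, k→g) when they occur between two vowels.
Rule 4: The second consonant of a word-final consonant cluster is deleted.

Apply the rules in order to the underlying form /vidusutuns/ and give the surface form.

vizuzuzun

Rule 1 (intervocalic voicing): /s/ is a voiceless obstruent between vowels /u/ and /u/, so it voices to [z]. /t/ is a voiceless obstruent between vowels /u/ and /u/, so it voices to [d]. /vidusutuns/ → viduzuduns.
Rule 2 (intervocalic spirantization): /d/ is a stop between vowels /i/ and /u/, so it spirantizes to the fricative [z]. /d/ is a stop between vowels /u/ and /u/, so it spirantizes to the fricative [z]. /viduzuduns/ → vizuzuzuns.
Rule 3 (intervocalic voicing): no segment meets the environment; /vizuzuzuns/ is unchanged.
Rule 4 (final cluster simplification): /s/ is the second consonant of a word-final cluster /ns/, so it deletes. /vizuzuzuns/ → vizuzuzun.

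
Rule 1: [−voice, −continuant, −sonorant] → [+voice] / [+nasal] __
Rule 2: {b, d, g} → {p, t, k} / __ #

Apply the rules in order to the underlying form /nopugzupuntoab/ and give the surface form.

Rule 1 (post-nasal voicing): /t/ is a voiceless stop immediately after the nasal /n/, so it voices to [d]. /nopugzupuntoab/ → nopugzupundoab.
Rule 2 (final devoicing): /b/ is a voiced stop in word-final position, so it devoices to [p]. /nopugzupundoab/ → nopugzupundoap.

nopugzupundoap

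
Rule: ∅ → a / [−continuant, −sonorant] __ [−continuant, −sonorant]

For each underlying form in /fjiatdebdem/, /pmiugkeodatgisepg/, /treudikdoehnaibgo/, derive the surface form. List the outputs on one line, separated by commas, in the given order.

/fjiatdebdem/: /t/ and /d/ form a stop–stop cluster, so [a] is inserted between them. /b/ and /d/ form a stop–stop cluster, so [a] is inserted between them. → [fjiatadebadem].
/pmiugkeodatgisepg/: /g/ and /k/ form a stop–stop cluster, so [a] is inserted between them. /t/ and /g/ form a stop–stop cluster, so [a] is inserted between them. /p/ and /g/ form a stop–stop cluster, so [a] is inserted between them. → [pmiugakeodatagisepag].
/treudikdoehnaibgo/: /k/ and /d/ form a stop–stop cluster, so [a] is inserted between them. /b/ and /g/ form a stop–stop cluster, so [a] is inserted between them. → [treudikadoehnaibago].

fjiatadebadem, pmiugakeodatagisepag, treudikadoehnaibago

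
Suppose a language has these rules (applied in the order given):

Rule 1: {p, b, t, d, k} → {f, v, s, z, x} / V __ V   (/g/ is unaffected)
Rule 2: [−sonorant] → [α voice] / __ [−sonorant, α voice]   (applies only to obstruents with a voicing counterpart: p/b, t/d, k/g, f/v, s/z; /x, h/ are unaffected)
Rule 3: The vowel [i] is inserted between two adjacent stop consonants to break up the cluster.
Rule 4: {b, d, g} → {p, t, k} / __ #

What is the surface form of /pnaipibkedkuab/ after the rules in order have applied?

Rule 1 (intervocalic spirantization): /p/ is a stop between vowels /i/ and /i/, so it spirantizes to the fricative [f]. /pnaipibkedkuab/ → pnaifibkedkuab.
Rule 2 (regressive voicing assimilation): /b/ precedes the voiceless obstruent /k/, so it devoices to [p] by assimilation. /d/ precedes the voiceless obstruent /k/, so it devoices to [t] by assimilation. /pnaifibkedkuab/ → pnaifipketkuab.
Rule 3 (stop-cluster i-epenthesis): /p/ and /k/ form a stop–stop cluster, so [i] is inserted between them. /t/ and /k/ form a stop–stop cluster, so [i] is inserted between them. /pnaifipketkuab/ → pnaifipiketikuab.
Rule 4 (final devoicing): /b/ is a voiced stop in word-final position, so it devoices to [p]. /pnaifipiketikuab/ → pnaifipiketikuap.

pnaifipiketikuap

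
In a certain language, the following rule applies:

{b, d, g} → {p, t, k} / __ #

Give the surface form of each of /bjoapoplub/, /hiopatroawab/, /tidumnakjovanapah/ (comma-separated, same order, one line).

bjoapoplup, hiopatroawap, tidumnakjovanapah

/bjoapoplub/: /b/ is a voiced stop in word-final position, so it devoices to [p]. → [bjoapoplup].
/hiopatroawab/: /b/ is a voiced stop in word-final position, so it devoices to [p]. → [hiopatroawap].
/tidumnakjovanapah/: the rule's environment is not met; surfaces unchanged as [tidumnakjovanapah].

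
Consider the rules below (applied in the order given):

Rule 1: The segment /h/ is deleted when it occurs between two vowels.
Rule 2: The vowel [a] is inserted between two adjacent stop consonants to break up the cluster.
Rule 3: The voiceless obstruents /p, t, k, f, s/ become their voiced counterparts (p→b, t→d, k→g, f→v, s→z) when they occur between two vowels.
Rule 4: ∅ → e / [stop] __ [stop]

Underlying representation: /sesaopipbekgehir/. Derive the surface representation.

sezaobibabegageir

Rule 1 (intervocalic h-deletion): /h/ occurs between vowels /e/ and /i/, so it deletes. /sesaopipbekgehir/ → sesaopipbekgeir.
Rule 2 (stop-cluster a-epenthesis): /p/ and /b/ form a stop–stop cluster, so [a] is inserted between them. /k/ and /g/ form a stop–stop cluster, so [a] is inserted between them. /sesaopipbekgeir/ → sesaopipabekageir.
Rule 3 (intervocalic voicing): /s/ is a voiceless obstruent between vowels /e/ and /a/, so it voices to [z]. /p/ is a voiceless obstruent between vowels /o/ and /i/, so it voices to [b]. /p/ is a voiceless obstruent between vowels /i/ and /a/, so it voices to [b]. /k/ is a voiceless obstruent between vowels /e/ and /a/, so it voices to [g]. /sesaopipabekageir/ → sezaobibabegageir.
Rule 4 (stop-cluster e-epenthesis): no segment meets the environment; /sezaobibabegageir/ is unchanged.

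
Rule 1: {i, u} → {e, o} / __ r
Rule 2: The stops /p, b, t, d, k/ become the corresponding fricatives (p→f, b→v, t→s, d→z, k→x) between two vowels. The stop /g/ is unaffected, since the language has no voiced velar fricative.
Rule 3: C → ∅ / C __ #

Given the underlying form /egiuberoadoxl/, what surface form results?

Rule 1 (pre-rhotic lowering): no segment meets the environment; /egiuberoadoxl/ is unchanged.
Rule 2 (intervocalic spirantization): /b/ is a stop between vowels /u/ and /e/, so it spirantizes to the fricative [v]. /d/ is a stop between vowels /a/ and /o/, so it spirantizes to the fricative [z]. /egiuberoadoxl/ → egiuveroazoxl.
Rule 3 (final cluster simplification): /l/ is the second consonant of a word-final cluster /xl/, so it deletes. /egiuveroazoxl/ → egiuveroazox.

egiuveroazox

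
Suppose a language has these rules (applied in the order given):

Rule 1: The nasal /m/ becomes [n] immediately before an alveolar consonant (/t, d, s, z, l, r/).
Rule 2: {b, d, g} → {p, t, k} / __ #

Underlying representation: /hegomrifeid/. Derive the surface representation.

Rule 1 (nasal place assimilation): /m/ precedes the alveolar consonant /r/, so it assimilates in place to [n]. /hegomrifeid/ → hegonrifeid.
Rule 2 (final devoicing): /d/ is a voiced stop in word-final position, so it devoices to [t]. /hegonrifeid/ → hegonrifeit.

hegonrifeit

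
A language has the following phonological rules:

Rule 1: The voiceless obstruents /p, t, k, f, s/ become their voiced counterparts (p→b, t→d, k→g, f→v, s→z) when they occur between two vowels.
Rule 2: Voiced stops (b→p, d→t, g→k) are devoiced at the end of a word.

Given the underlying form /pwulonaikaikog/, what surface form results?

pwulonaigaigok

Rule 1 (intervocalic voicing): /k/ is a voiceless obstruent between vowels /i/ and /a/, so it voices to [g]. /k/ is a voiceless obstruent between vowels /i/ and /o/, so it voices to [g]. /pwulonaikaikog/ → pwulonaigaigog.
Rule 2 (final devoicing): /g/ is a voiced stop in word-final position, so it devoices to [k]. /pwulonaigaigog/ → pwulonaigaigok.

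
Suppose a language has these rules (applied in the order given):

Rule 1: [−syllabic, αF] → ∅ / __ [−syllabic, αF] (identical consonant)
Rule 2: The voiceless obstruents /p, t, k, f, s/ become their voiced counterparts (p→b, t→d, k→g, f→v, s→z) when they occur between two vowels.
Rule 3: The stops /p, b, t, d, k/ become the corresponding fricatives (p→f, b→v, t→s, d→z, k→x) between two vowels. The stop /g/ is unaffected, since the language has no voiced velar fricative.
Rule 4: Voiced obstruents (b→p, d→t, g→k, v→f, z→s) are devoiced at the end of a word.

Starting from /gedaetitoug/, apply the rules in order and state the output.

gezaezizouk

Rule 1 (degemination): no segment meets the environment; /gedaetitoug/ is unchanged.
Rule 2 (intervocalic voicing): /t/ is a voiceless obstruent between vowels /e/ and /i/, so it voices to [d]. /t/ is a voiceless obstruent between vowels /i/ and /o/, so it voices to [d]. /gedaetitoug/ → gedaedidoug.
Rule 3 (intervocalic spirantization): /d/ is a stop between vowels /e/ and /a/, so it spirantizes to the fricative [z]. /d/ is a stop between vowels /e/ and /i/, so it spirantizes to the fricative [z]. /d/ is a stop between vowels /i/ and /o/, so it spirantizes to the fricative [z]. /gedaedidoug/ → gezaezizoug.
Rule 4 (final devoicing): /g/ is a voiced obstruent in word-final position, so it devoices to [k]. /gezaezizoug/ → gezaezizouk.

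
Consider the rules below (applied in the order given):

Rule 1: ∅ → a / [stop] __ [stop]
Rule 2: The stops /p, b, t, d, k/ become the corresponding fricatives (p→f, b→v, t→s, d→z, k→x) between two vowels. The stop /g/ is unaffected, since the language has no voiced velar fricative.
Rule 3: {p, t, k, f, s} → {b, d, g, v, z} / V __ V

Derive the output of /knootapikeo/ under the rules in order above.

knoozavixeo

Rule 1 (stop-cluster a-epenthesis): no segment meets the environment; /knootapikeo/ is unchanged.
Rule 2 (intervocalic spirantization): /t/ is a stop between vowels /o/ and /a/, so it spirantizes to the fricative [s]. /p/ is a stop between vowels /a/ and /i/, so it spirantizes to the fricative [f]. /k/ is a stop between vowels /i/ and /e/, so it spirantizes to the fricative [x]. /knootapikeo/ → knoosafixeo.
Rule 3 (intervocalic voicing): /s/ is a voiceless obstruent between vowels /o/ and /a/, so it voices to [z]. /f/ is a voiceless obstruent between vowels /a/ and /i/, so it voices to [v]. /knoosafixeo/ → knoozavixeo.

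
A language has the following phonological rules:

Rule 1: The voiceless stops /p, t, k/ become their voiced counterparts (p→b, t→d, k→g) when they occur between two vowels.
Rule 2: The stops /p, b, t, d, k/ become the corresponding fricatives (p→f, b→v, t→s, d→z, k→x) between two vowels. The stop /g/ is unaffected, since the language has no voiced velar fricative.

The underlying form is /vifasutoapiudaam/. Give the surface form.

Rule 1 (intervocalic voicing): /t/ is a voiceless stop between vowels /u/ and /o/, so it voices to [d]. /p/ is a voiceless stop between vowels /a/ and /i/, so it voices to [b]. /vifasutoapiudaam/ → vifasudoabiudaam.
Rule 2 (intervocalic spirantization): /d/ is a stop between vowels /u/ and /o/, so it spirantizes to the fricative [z]. /b/ is a stop between vowels /a/ and /i/, so it spirantizes to the fricative [v]. /d/ is a stop between vowels /u/ and /a/, so it spirantizes to the fricative [z]. /vifasudoabiudaam/ → vifasuzoaviuzaam.

vifasuzoaviuzaam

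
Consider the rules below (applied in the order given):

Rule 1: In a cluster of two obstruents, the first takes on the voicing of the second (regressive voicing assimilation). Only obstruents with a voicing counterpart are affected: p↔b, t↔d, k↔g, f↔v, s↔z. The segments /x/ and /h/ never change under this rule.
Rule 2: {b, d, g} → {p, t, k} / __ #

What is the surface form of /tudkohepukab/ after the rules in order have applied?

tutkohepukap

Rule 1 (regressive voicing assimilation): /d/ precedes the voiceless obstruent /k/, so it devoices to [t] by assimilation. /tudkohepukab/ → tutkohepukab.
Rule 2 (final devoicing): /b/ is a voiced stop in word-final position, so it devoices to [p]. /tutkohepukab/ → tutkohepukap.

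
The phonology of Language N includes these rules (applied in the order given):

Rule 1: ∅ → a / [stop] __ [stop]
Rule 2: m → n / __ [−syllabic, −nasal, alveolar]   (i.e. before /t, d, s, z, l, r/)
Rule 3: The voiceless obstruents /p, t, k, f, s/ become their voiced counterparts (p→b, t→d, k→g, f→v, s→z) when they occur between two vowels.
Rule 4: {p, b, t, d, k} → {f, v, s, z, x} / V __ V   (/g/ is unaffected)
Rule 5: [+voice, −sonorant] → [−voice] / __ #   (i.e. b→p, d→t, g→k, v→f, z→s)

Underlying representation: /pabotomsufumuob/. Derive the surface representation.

pavozonsuvumuop

Rule 1 (stop-cluster a-epenthesis): no segment meets the environment; /pabotomsufumuob/ is unchanged.
Rule 2 (nasal place assimilation): /m/ precedes the alveolar consonant /s/, so it assimilates in place to [n]. /pabotomsufumuob/ → pabotonsufumuob.
Rule 3 (intervocalic voicing): /t/ is a voiceless obstruent between vowels /o/ and /o/, so it voices to [d]. /f/ is a voiceless obstruent between vowels /u/ and /u/, so it voices to [v]. /pabotonsufumuob/ → pabodonsuvumuob.
Rule 4 (intervocalic spirantization): /b/ is a stop between vowels /a/ and /o/, so it spirantizes to the fricative [v]. /d/ is a stop between vowels /o/ and /o/, so it spirantizes to the fricative [z]. /pabodonsuvumuob/ → pavozonsuvumuob.
Rule 5 (final devoicing): /b/ is a voiced obstruent in word-final position, so it devoices to [p]. /pavozonsuvumuob/ → pavozonsuvumuop.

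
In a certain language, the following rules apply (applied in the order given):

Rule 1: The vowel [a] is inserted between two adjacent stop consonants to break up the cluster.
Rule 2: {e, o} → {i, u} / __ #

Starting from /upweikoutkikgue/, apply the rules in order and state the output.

upweikoutakikagui

Rule 1 (stop-cluster a-epenthesis): /t/ and /k/ form a stop–stop cluster, so [a] is inserted between them. /k/ and /g/ form a stop–stop cluster, so [a] is inserted between them. /upweikoutkikgue/ → upweikoutakikague.
Rule 2 (final vowel raising): /e/ is a mid vowel in word-final position, so it raises to [i]. /upweikoutakikague/ → upweikoutakikagui.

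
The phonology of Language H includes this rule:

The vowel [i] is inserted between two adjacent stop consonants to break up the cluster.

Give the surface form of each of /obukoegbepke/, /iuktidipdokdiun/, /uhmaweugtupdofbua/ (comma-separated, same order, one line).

/obukoegbepke/: /g/ and /b/ form a stop–stop cluster, so [i] is inserted between them. /p/ and /k/ form a stop–stop cluster, so [i] is inserted between them. → [obukoegibepike].
/iuktidipdokdiun/: /k/ and /t/ form a stop–stop cluster, so [i] is inserted between them. /p/ and /d/ form a stop–stop cluster, so [i] is inserted between them. /k/ and /d/ form a stop–stop cluster, so [i] is inserted between them. → [iukitidipidokidiun].
/uhmaweugtupdofbua/: /g/ and /t/ form a stop–stop cluster, so [i] is inserted between them. /p/ and /d/ form a stop–stop cluster, so [i] is inserted between them. → [uhmaweugitupidofbua].

obukoegibepike, iukitidipidokidiun, uhmaweugitupidofbua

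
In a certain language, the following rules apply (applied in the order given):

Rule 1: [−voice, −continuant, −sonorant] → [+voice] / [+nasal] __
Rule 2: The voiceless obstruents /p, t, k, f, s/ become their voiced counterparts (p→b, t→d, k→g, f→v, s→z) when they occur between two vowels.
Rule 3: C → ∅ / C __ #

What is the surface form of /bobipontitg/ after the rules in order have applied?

bobibondit

Rule 1 (post-nasal voicing): /t/ is a voiceless stop immediately after the nasal /n/, so it voices to [d]. /bobipontitg/ → bobiponditg.
Rule 2 (intervocalic voicing): /p/ is a voiceless obstruent between vowels /i/ and /o/, so it voices to [b]. /bobiponditg/ → bobibonditg.
Rule 3 (final cluster simplification): /g/ is the second consonant of a word-final cluster /tg/, so it deletes. /bobibonditg/ → bobibondit.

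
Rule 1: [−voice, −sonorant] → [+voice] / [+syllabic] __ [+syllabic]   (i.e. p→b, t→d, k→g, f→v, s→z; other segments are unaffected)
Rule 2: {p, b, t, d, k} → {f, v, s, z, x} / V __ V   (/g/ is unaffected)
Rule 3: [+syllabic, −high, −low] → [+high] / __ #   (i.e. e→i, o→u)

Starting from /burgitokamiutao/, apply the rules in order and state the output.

burgizogamiuzau

Rule 1 (intervocalic voicing): /t/ is a voiceless obstruent between vowels /i/ and /o/, so it voices to [d]. /k/ is a voiceless obstruent between vowels /o/ and /a/, so it voices to [g]. /t/ is a voiceless obstruent between vowels /u/ and /a/, so it voices to [d]. /burgitokamiutao/ → burgidogamiudao.
Rule 2 (intervocalic spirantization): /d/ is a stop between vowels /i/ and /o/, so it spirantizes to the fricative [z]. /d/ is a stop between vowels /u/ and /a/, so it spirantizes to the fricative [z]. /burgidogamiudao/ → burgizogamiuzao.
Rule 3 (final vowel raising): /o/ is a mid vowel in word-final position, so it raises to [u]. /burgizogamiuzao/ → burgizogamiuzau.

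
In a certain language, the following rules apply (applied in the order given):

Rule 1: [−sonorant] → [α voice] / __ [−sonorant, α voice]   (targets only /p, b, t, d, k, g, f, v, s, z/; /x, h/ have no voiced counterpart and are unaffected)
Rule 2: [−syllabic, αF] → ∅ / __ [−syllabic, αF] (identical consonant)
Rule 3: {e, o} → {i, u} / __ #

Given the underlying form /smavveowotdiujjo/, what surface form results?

Rule 1 (regressive voicing assimilation): /t/ precedes the voiced obstruent /d/, so it voices to [d] by assimilation. /smavveowotdiujjo/ → smavveowoddiujjo.
Rule 2 (degemination): /vv/ is a geminate; the first /v/ deletes. /dd/ is a geminate; the first /d/ deletes. /jj/ is a geminate; the first /j/ deletes. /smavveowoddiujjo/ → smaveowodiujo.
Rule 3 (final vowel raising): /o/ is a mid vowel in word-final position, so it raises to [u]. /smaveowodiujo/ → smaveowodiuju.

smaveowodiuju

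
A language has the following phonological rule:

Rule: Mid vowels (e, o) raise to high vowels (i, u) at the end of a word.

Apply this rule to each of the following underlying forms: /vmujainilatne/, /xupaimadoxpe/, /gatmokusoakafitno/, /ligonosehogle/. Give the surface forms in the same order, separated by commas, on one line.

/vmujainilatne/: /e/ is a mid vowel in word-final position, so it raises to [i]. → [vmujainilatni].
/xupaimadoxpe/: /e/ is a mid vowel in word-final position, so it raises to [i]. → [xupaimadoxpi].
/gatmokusoakafitno/: /o/ is a mid vowel in word-final position, so it raises to [u]. → [gatmokusoakafitnu].
/ligonosehogle/: /e/ is a mid vowel in word-final position, so it raises to [i]. → [ligonosehogli].

vmujainilatni, xupaimadoxpi, gatmokusoakafitnu, ligonosehogli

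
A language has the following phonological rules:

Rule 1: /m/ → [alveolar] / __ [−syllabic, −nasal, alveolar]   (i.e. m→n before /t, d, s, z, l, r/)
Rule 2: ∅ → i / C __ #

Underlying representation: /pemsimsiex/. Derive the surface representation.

Rule 1 (nasal place assimilation): /m/ precedes the alveolar consonant /s/, so it assimilates in place to [n]. /m/ precedes the alveolar consonant /s/, so it assimilates in place to [n]. /pemsimsiex/ → pensinsiex.
Rule 2 (final i-epenthesis): the form ends in the consonant /x/, so [i] is inserted word-finally. /pensinsiex/ → pensinsiexi.

pensinsiexi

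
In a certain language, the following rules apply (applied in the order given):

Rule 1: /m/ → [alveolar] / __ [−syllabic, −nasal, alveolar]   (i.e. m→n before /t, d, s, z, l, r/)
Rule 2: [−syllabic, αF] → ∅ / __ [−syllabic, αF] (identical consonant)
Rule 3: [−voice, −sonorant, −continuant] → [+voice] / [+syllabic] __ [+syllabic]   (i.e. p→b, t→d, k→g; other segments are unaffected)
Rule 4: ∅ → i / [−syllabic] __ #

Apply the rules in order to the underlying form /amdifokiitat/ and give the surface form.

andifogiidati

Rule 1 (nasal place assimilation): /m/ precedes the alveolar consonant /d/, so it assimilates in place to [n]. /amdifokiitat/ → andifokiitat.
Rule 2 (degemination): no segment meets the environment; /andifokiitat/ is unchanged.
Rule 3 (intervocalic voicing): /k/ is a voiceless stop between vowels /o/ and /i/, so it voices to [g]. /t/ is a voiceless stop between vowels /i/ and /a/, so it voices to [d]. /andifokiitat/ → andifogiidat.
Rule 4 (final i-epenthesis): the form ends in the consonant /t/, so [i] is inserted word-finally. /andifogiidat/ → andifogiidati.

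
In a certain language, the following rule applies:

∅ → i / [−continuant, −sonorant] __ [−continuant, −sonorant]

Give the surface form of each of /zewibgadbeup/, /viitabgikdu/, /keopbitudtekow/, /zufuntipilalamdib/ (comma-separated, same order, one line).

zewibigadibeup, viitabigikidu, keopibituditekow, zufuntipilalamdib

/zewibgadbeup/: /b/ and /g/ form a stop–stop cluster, so [i] is inserted between them. /d/ and /b/ form a stop–stop cluster, so [i] is inserted between them. → [zewibigadibeup].
/viitabgikdu/: /b/ and /g/ form a stop–stop cluster, so [i] is inserted between them. /k/ and /d/ form a stop–stop cluster, so [i] is inserted between them. → [viitabigikidu].
/keopbitudtekow/: /p/ and /b/ form a stop–stop cluster, so [i] is inserted between them. /d/ and /t/ form a stop–stop cluster, so [i] is inserted between them. → [keopibituditekow].
/zufuntipilalamdib/: the rule's environment is not met; surfaces unchanged as [zufuntipilalamdib].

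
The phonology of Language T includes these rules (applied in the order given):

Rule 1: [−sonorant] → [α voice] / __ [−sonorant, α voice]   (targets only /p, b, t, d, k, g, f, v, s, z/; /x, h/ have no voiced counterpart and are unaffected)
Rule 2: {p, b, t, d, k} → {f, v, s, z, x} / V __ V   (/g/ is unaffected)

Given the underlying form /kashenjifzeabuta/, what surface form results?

Rule 1 (regressive voicing assimilation): /f/ precedes the voiced obstruent /z/, so it voices to [v] by assimilation. /kashenjifzeabuta/ → kashenjivzeabuta.
Rule 2 (intervocalic spirantization): /b/ is a stop between vowels /a/ and /u/, so it spirantizes to the fricative [v]. /t/ is a stop between vowels /u/ and /a/, so it spirantizes to the fricative [s]. /kashenjivzeabuta/ → kashenjivzeavusa.

kashenjivzeavusa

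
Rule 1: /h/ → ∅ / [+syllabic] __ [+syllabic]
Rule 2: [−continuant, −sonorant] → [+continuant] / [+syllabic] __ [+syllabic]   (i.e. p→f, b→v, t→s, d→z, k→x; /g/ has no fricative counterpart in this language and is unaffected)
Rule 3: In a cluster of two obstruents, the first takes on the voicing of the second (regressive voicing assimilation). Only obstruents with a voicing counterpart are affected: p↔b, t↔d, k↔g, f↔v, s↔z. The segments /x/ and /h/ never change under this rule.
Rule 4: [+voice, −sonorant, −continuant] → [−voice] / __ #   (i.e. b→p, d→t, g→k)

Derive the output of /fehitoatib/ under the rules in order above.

feisoasip

Rule 1 (intervocalic h-deletion): /h/ occurs between vowels /e/ and /i/, so it deletes. /fehitoatib/ → feitoatib.
Rule 2 (intervocalic spirantization): /t/ is a stop between vowels /i/ and /o/, so it spirantizes to the fricative [s]. /t/ is a stop between vowels /a/ and /i/, so it spirantizes to the fricative [s]. /feitoatib/ → feisoasib.
Rule 3 (regressive voicing assimilation): no segment meets the environment; /feisoasib/ is unchanged.
Rule 4 (final devoicing): /b/ is a voiced stop in word-final position, so it devoices to [p]. /feisoasib/ → feisoasip.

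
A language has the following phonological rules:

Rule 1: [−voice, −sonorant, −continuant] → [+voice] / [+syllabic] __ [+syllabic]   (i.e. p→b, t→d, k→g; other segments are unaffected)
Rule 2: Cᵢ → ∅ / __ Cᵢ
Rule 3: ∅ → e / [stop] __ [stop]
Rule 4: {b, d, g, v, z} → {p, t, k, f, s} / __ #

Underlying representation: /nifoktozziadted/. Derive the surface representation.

Rule 1 (intervocalic voicing): no segment meets the environment; /nifoktozziadted/ is unchanged.
Rule 2 (degemination): /zz/ is a geminate; the first /z/ deletes. /nifoktozziadted/ → nifoktoziadted.
Rule 3 (stop-cluster e-epenthesis): /k/ and /t/ form a stop–stop cluster, so [e] is inserted between them. /d/ and /t/ form a stop–stop cluster, so [e] is inserted between them. /nifoktoziadted/ → nifoketoziadeted.
Rule 4 (final devoicing): /d/ is a voiced obstruent in word-final position, so it devoices to [t]. /nifoketoziadeted/ → nifoketoziadetet.

nifoketoziadetet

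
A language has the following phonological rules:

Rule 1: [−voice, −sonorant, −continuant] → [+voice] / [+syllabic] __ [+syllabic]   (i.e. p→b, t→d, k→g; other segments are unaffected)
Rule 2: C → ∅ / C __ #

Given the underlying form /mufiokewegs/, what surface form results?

mufiogeweg

Rule 1 (intervocalic voicing): /k/ is a voiceless stop between vowels /o/ and /e/, so it voices to [g]. /mufiokewegs/ → mufiogewegs.
Rule 2 (final cluster simplification): /s/ is the second consonant of a word-final cluster /gs/, so it deletes. /mufiogewegs/ → mufiogeweg.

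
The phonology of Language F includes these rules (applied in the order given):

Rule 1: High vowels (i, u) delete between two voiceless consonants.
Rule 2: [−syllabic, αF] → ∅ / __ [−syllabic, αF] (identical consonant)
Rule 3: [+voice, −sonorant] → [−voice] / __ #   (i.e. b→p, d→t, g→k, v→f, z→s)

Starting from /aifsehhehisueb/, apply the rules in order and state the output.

aifsehehsuep

Rule 1 (high vowel syncope): /i/ is a high vowel flanked by voiceless consonants /h/ and /s/, so it deletes. /aifsehhehisueb/ → aifsehhehsueb.
Rule 2 (degemination): /hh/ is a geminate; the first /h/ deletes. /aifsehhehsueb/ → aifsehehsueb.
Rule 3 (final devoicing): /b/ is a voiced obstruent in word-final position, so it devoices to [p]. /aifsehehsueb/ → aifsehehsuep.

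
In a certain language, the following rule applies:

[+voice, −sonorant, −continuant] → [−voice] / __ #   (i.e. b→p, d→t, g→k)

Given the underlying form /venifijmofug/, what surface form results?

venifijmofuk

/g/ is a voiced stop in word-final position, so it devoices to [k].
Surface form: [venifijmofuk].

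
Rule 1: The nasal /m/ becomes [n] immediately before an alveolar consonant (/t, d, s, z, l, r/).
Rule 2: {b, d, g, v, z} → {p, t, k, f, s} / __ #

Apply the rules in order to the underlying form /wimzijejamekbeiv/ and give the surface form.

Rule 1 (nasal place assimilation): /m/ precedes the alveolar consonant /z/, so it assimilates in place to [n]. /wimzijejamekbeiv/ → winzijejamekbeiv.
Rule 2 (final devoicing): /v/ is a voiced obstruent in word-final position, so it devoices to [f]. /winzijejamekbeiv/ → winzijejamekbeif.

winzijejamekbeif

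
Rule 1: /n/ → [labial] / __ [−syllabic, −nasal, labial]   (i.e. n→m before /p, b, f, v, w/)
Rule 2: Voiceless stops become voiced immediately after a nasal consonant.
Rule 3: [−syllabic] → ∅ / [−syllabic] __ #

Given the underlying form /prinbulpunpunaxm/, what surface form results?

Rule 1 (nasal place assimilation): /n/ precedes the labial consonant /b/, so it assimilates in place to [m]. /n/ precedes the labial consonant /p/, so it assimilates in place to [m]. /prinbulpunpunaxm/ → primbulpumpunaxm.
Rule 2 (post-nasal voicing): /p/ is a voiceless stop immediately after the nasal /m/, so it voices to [b]. /primbulpumpunaxm/ → primbulpumbunaxm.
Rule 3 (final cluster simplification): /m/ is the second consonant of a word-final cluster /xm/, so it deletes. /primbulpumbunaxm/ → primbulpumbunax.

primbulpumbunax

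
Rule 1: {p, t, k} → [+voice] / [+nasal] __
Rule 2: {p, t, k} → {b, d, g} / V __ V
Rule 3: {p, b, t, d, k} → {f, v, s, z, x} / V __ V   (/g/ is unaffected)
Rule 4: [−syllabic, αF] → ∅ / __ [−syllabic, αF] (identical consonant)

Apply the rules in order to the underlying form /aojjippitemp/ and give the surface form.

Rule 1 (post-nasal voicing): /p/ is a voiceless stop immediately after the nasal /m/, so it voices to [b]. /aojjippitemp/ → aojjippitemb.
Rule 2 (intervocalic voicing): /t/ is a voiceless stop between vowels /i/ and /e/, so it voices to [d]. /aojjippitemb/ → aojjippidemb.
Rule 3 (intervocalic spirantization): /d/ is a stop between vowels /i/ and /e/, so it spirantizes to the fricative [z]. /aojjippidemb/ → aojjippizemb.
Rule 4 (degemination): /jj/ is a geminate; the first /j/ deletes. /pp/ is a geminate; the first /p/ deletes. /aojjippizemb/ → aojipizemb.

aojipizemb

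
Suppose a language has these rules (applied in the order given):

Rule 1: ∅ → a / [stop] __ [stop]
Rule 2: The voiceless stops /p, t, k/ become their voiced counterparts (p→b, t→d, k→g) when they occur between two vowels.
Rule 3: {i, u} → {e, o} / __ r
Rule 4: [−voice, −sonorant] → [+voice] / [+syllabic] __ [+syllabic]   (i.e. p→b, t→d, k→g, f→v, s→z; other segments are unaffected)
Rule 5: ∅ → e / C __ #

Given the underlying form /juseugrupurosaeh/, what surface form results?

juzeugruborozaehe

Rule 1 (stop-cluster a-epenthesis): no segment meets the environment; /juseugrupurosaeh/ is unchanged.
Rule 2 (intervocalic voicing): /p/ is a voiceless stop between vowels /u/ and /u/, so it voices to [b]. /juseugrupurosaeh/ → juseugruburosaeh.
Rule 3 (pre-rhotic lowering): /u/ is a high vowel immediately before /r/, so it lowers to [o]. /juseugruburosaeh/ → juseugruborosaeh.
Rule 4 (intervocalic voicing): /s/ is a voiceless obstruent between vowels /u/ and /e/, so it voices to [z]. /s/ is a voiceless obstruent between vowels /o/ and /a/, so it voices to [z]. /juseugruborosaeh/ → juzeugruborozaeh.
Rule 5 (final e-epenthesis): the form ends in the consonant /h/, so [e] is inserted word-finally. /juzeugruborozaeh/ → juzeugruborozaehe.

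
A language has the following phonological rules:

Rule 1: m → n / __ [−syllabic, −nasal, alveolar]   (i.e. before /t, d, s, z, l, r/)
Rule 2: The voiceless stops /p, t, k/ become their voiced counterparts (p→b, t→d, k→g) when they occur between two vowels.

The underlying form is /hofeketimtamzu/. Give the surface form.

Rule 1 (nasal place assimilation): /m/ precedes the alveolar consonant /t/, so it assimilates in place to [n]. /m/ precedes the alveolar consonant /z/, so it assimilates in place to [n]. /hofeketimtamzu/ → hofeketintanzu.
Rule 2 (intervocalic voicing): /k/ is a voiceless stop between vowels /e/ and /e/, so it voices to [g]. /t/ is a voiceless stop between vowels /e/ and /i/, so it voices to [d]. /hofeketintanzu/ → hofegedintanzu.

hofegedintanzu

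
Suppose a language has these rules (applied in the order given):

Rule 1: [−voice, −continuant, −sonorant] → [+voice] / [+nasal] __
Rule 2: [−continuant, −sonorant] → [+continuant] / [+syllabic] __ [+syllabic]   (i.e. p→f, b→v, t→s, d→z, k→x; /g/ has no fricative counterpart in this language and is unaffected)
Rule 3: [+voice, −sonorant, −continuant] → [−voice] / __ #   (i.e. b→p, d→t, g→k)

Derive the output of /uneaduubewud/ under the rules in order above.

uneazuuvewut

Rule 1 (post-nasal voicing): no segment meets the environment; /uneaduubewud/ is unchanged.
Rule 2 (intervocalic spirantization): /d/ is a stop between vowels /a/ and /u/, so it spirantizes to the fricative [z]. /b/ is a stop between vowels /u/ and /e/, so it spirantizes to the fricative [v]. /uneaduubewud/ → uneazuuvewud.
Rule 3 (final devoicing): /d/ is a voiced stop in word-final position, so it devoices to [t]. /uneazuuvewud/ → uneazuuvewut.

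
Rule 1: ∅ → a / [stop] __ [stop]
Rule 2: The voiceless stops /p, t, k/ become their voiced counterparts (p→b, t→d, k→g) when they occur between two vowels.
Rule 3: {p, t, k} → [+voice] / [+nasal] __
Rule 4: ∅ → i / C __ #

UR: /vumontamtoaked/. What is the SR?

Rule 1 (stop-cluster a-epenthesis): no segment meets the environment; /vumontamtoaked/ is unchanged.
Rule 2 (intervocalic voicing): /k/ is a voiceless stop between vowels /a/ and /e/, so it voices to [g]. /vumontamtoaked/ → vumontamtoaged.
Rule 3 (post-nasal voicing): /t/ is a voiceless stop immediately after the nasal /n/, so it voices to [d]. /t/ is a voiceless stop immediately after the nasal /m/, so it voices to [d]. /vumontamtoaged/ → vumondamdoaged.
Rule 4 (final i-epenthesis): the form ends in the consonant /d/, so [i] is inserted word-finally. /vumondamdoaged/ → vumondamdoagedi.

vumondamdoagedi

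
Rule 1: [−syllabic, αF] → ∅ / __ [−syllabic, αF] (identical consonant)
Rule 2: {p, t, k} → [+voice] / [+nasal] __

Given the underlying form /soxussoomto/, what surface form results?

soxusoomdo

Rule 1 (degemination): /ss/ is a geminate; the first /s/ deletes. /soxussoomto/ → soxusoomto.
Rule 2 (post-nasal voicing): /t/ is a voiceless stop immediately after the nasal /m/, so it voices to [d]. /soxusoomto/ → soxusoomdo.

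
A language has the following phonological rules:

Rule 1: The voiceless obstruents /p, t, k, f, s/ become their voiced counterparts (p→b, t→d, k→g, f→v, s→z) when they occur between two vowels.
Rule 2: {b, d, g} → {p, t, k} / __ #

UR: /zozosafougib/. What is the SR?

Rule 1 (intervocalic voicing): /s/ is a voiceless obstruent between vowels /o/ and /a/, so it voices to [z]. /f/ is a voiceless obstruent between vowels /a/ and /o/, so it voices to [v]. /zozosafougib/ → zozozavougib.
Rule 2 (final devoicing): /b/ is a voiced stop in word-final position, so it devoices to [p]. /zozozavougib/ → zozozavougip.

zozozavougip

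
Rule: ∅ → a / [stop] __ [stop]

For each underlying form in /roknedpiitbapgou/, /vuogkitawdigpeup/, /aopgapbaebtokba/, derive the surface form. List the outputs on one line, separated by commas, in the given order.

roknedapiitabapagou, vuogakitawdigapeup, aopagapabaebatokaba

/roknedpiitbapgou/: /d/ and /p/ form a stop–stop cluster, so [a] is inserted between them. /t/ and /b/ form a stop–stop cluster, so [a] is inserted between them. /p/ and /g/ form a stop–stop cluster, so [a] is inserted between them. → [roknedapiitabapagou].
/vuogkitawdigpeup/: /g/ and /k/ form a stop–stop cluster, so [a] is inserted between them. /g/ and /p/ form a stop–stop cluster, so [a] is inserted between them. → [vuogakitawdigapeup].
/aopgapbaebtokba/: /p/ and /g/ form a stop–stop cluster, so [a] is inserted between them. /p/ and /b/ form a stop–stop cluster, so [a] is inserted between them. /b/ and /t/ form a stop–stop cluster, so [a] is inserted between them. /k/ and /b/ form a stop–stop cluster, so [a] is inserted between them. → [aopagapabaebatokaba].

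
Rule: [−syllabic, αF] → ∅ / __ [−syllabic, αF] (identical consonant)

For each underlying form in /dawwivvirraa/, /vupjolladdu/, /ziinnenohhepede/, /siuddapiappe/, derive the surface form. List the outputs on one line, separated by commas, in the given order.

dawiviraa, vupjoladu, ziinenohepede, siudapiape

/dawwivvirraa/: /ww/ is a geminate; the first /w/ deletes. /vv/ is a geminate; the first /v/ deletes. /rr/ is a geminate; the first /r/ deletes. → [dawiviraa].
/vupjolladdu/: /ll/ is a geminate; the first /l/ deletes. /dd/ is a geminate; the first /d/ deletes. → [vupjoladu].
/ziinnenohhepede/: /nn/ is a geminate; the first /n/ deletes. /hh/ is a geminate; the first /h/ deletes. → [ziinenohepede].
/siuddapiappe/: /dd/ is a geminate; the first /d/ deletes. /pp/ is a geminate; the first /p/ deletes. → [siudapiape].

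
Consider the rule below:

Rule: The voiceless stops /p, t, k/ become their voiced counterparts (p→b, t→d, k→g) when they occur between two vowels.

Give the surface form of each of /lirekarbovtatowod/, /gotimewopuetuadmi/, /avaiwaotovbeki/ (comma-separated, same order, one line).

liregarbovtadowod, godimewobueduadmi, avaiwaodovbegi

/lirekarbovtatowod/: /k/ is a voiceless stop between vowels /e/ and /a/, so it voices to [g]. /t/ is a voiceless stop between vowels /a/ and /o/, so it voices to [d]. → [liregarbovtadowod].
/gotimewopuetuadmi/: /t/ is a voiceless stop between vowels /o/ and /i/, so it voices to [d]. /p/ is a voiceless stop between vowels /o/ and /u/, so it voices to [b]. /t/ is a voiceless stop between vowels /e/ and /u/, so it voices to [d]. → [godimewobueduadmi].
/avaiwaotovbeki/: /t/ is a voiceless stop between vowels /o/ and /o/, so it voices to [d]. /k/ is a voiceless stop between vowels /e/ and /i/, so it voices to [g]. → [avaiwaodovbegi].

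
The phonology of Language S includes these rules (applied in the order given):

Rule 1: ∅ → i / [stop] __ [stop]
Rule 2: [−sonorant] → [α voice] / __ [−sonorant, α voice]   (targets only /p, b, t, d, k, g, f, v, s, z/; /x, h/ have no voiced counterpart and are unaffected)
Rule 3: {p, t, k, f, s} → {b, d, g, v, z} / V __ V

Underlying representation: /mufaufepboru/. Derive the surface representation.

Rule 1 (stop-cluster i-epenthesis): /p/ and /b/ form a stop–stop cluster, so [i] is inserted between them. /mufaufepboru/ → mufaufepiboru.
Rule 2 (regressive voicing assimilation): no segment meets the environment; /mufaufepiboru/ is unchanged.
Rule 3 (intervocalic voicing): /f/ is a voiceless obstruent between vowels /u/ and /a/, so it voices to [v]. /f/ is a voiceless obstruent between vowels /u/ and /e/, so it voices to [v]. /p/ is a voiceless obstruent between vowels /e/ and /i/, so it voices to [b]. /mufaufepiboru/ → muvauvebiboru.

muvauvebiboru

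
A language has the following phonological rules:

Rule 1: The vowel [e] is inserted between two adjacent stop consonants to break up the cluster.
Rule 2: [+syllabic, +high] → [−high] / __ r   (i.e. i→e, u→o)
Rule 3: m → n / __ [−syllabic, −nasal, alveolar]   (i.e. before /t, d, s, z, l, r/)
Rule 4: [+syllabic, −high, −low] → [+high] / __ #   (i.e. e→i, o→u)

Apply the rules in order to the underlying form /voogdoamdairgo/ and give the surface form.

Rule 1 (stop-cluster e-epenthesis): /g/ and /d/ form a stop–stop cluster, so [e] is inserted between them. /voogdoamdairgo/ → voogedoamdairgo.
Rule 2 (pre-rhotic lowering): /i/ is a high vowel immediately before /r/, so it lowers to [e]. /voogedoamdairgo/ → voogedoamdaergo.
Rule 3 (nasal place assimilation): /m/ precedes the alveolar consonant /d/, so it assimilates in place to [n]. /voogedoamdaergo/ → voogedoandaergo.
Rule 4 (final vowel raising): /o/ is a mid vowel in word-final position, so it raises to [u]. /voogedoandaergo/ → voogedoandaergu.

voogedoandaergu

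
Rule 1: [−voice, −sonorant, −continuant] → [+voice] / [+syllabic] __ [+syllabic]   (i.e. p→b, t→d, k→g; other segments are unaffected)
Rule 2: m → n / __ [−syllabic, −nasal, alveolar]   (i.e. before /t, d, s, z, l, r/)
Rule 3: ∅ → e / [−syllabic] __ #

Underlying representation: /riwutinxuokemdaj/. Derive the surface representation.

riwudinxuogendaje

Rule 1 (intervocalic voicing): /t/ is a voiceless stop between vowels /u/ and /i/, so it voices to [d]. /k/ is a voiceless stop between vowels /o/ and /e/, so it voices to [g]. /riwutinxuokemdaj/ → riwudinxuogemdaj.
Rule 2 (nasal place assimilation): /m/ precedes the alveolar consonant /d/, so it assimilates in place to [n]. /riwudinxuogemdaj/ → riwudinxuogendaj.
Rule 3 (final e-epenthesis): the form ends in the consonant /j/, so [e] is inserted word-finally. /riwudinxuogendaj/ → riwudinxuogendaje.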